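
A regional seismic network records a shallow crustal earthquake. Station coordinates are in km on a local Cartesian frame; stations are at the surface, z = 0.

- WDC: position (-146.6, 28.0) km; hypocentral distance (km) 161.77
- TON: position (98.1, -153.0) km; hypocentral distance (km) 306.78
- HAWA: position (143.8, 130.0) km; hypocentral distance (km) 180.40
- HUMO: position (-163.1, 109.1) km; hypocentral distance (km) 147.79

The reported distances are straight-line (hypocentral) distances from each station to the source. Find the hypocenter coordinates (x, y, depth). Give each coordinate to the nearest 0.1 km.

x ≈ -27.2 km, y ≈ 121.2 km, depth ≈ 56.8 km

Each station gives a sphere (x−x_i)² + (y−y_i)² + z² = d_i² (stations at z=0).
Subtracting the WDC sphere from TON and HAWA: z² cancels, leaving linear equations in x and y:
489.4 x − 362.0 y = -57187.39
580.8 x + 204.0 y = 8928.25
Solving: x ≈ -27.199, y ≈ 121.204 km (keep extra digits for the depth step; rounded: -27.2, 121.2).
Then from the WDC sphere: z² = 161.77² − (x + 146.6)² − (y − 28.0)² with x = -27.199, y = 121.204, so z ≈ 56.797 ≈ 56.8 km.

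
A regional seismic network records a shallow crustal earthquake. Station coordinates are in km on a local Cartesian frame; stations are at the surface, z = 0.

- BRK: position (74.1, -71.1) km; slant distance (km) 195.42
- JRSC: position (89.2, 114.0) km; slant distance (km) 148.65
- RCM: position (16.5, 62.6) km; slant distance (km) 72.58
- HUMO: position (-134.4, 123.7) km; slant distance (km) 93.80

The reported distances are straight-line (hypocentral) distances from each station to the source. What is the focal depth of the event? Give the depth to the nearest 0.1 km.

Each station gives a sphere (x−x_i)² + (y−y_i)² + z² = d_i² (stations at z=0).
Subtracting the BRK sphere from JRSC and RCM: z² cancels, leaving linear equations in x and y:
30.2 x + 370.2 y = 26498.77
-115.2 x + 267.4 y = 26566.11
Solving: x ≈ -54.197, y ≈ 76.001 km (keep extra digits for the depth step; rounded: -54.2, 76.0).
Then from the BRK sphere: z² = 195.42² − (x − 74.1)² − (y + 71.1)² with x = -54.197, y = 76.001, so z ≈ 9.495 ≈ 9.5 km.
Check against HUMO (with the unrounded solution): distance 93.80 ≈ 93.80 km. ✓

depth ≈ 9.5 km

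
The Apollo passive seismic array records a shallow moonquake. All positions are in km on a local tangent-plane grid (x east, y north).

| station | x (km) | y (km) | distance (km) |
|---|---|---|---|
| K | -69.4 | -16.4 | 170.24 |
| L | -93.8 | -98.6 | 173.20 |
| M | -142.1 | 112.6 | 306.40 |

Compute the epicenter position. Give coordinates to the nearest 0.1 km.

79.4 km east, -99.1 km north

Circle about each station: (x + 69.4)² + (y + 16.4)² = 170.24²; (x + 93.8)² + (y + 98.6)² = 173.20²; (x + 142.1)² + (y − 112.6)² = 306.40².
Subtracting the K equation from the L and M equations removes the quadratic terms:
-48.8 x − 164.4 y = 12418.50
-145.4 x + 258.0 y = -37113.45
Solving the 2×2 system: x ≈ 79.4, y ≈ -99.1 km.
Check against K (with the unrounded x, y): √((x + 69.4)²+(y + 16.4)²) = 170.24 ≈ 170.24 km. ✓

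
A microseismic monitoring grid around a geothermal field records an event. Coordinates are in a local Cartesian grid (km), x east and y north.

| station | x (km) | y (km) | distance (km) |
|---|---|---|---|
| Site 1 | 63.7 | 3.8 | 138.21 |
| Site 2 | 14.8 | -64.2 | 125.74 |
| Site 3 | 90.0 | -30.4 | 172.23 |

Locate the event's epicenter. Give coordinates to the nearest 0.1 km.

x ≈ -72.7 km, y ≈ 26.1 km

Circle about each station: (x − 63.7)² + (y − 3.8)² = 138.21²; (x − 14.8)² + (y + 64.2)² = 125.74²; (x − 90.0)² + (y + 30.4)² = 172.23².
Subtracting pairs of circle equations eliminates x²+y² and gives linear equations (the radical axes):
-97.8 x − 136.0 y = 3560.01
52.6 x − 68.4 y = -5609.14
Solving the 2×2 system: x ≈ -72.7, y ≈ 26.1 km.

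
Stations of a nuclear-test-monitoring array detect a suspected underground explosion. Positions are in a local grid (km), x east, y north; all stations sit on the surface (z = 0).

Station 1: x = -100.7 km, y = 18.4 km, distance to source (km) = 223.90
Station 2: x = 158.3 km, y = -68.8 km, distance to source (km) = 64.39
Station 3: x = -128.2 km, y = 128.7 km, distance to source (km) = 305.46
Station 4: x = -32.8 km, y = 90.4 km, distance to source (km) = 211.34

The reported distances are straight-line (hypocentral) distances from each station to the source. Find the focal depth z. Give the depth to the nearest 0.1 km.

depth ≈ 33.3 km

Each station gives a sphere (x−x_i)² + (y−y_i)² + z² = d_i² (stations at z=0).
Subtracting the Station 1 sphere from Station 2 and Station 3: z² cancels, leaving linear equations in x and y:
518.0 x − 174.4 y = 65298.42
-55.0 x + 220.6 y = -20654.72
Solving: x ≈ 103.198, y ≈ -67.900 km (keep extra digits for the depth step; rounded: 103.2, -67.9).
Then from the Station 1 sphere: z² = 223.90² − (x + 100.7)² − (y − 18.4)² with x = 103.198, y = -67.900, so z ≈ 33.304 ≈ 33.3 km.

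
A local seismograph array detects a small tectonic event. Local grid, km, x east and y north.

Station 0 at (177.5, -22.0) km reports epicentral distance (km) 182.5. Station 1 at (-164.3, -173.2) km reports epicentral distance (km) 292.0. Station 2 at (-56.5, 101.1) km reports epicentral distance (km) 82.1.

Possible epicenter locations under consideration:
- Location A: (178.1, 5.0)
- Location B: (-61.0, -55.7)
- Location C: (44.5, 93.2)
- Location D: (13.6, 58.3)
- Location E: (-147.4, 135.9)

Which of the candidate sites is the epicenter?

Location D

For each candidate, compare |candidate − station| to the reported distance:
Location A: residuals Station 0 155.5, Station 1 94.0, Station 2 171.4 → max 171.4 km
Location B: residuals Station 0 58.4, Station 1 135.5, Station 2 74.8 → max 135.5 km
Location C: residuals Station 0 6.5, Station 1 46.5, Station 2 19.2 → max 46.5 km
Location D: residuals Station 0 0.0, Station 1 0.0, Station 2 0.0 → max 0.0 km
Location E: residuals Station 0 178.7, Station 1 17.6, Station 2 15.2 → max 178.7 km
Only Location D has all residuals ≈ 0.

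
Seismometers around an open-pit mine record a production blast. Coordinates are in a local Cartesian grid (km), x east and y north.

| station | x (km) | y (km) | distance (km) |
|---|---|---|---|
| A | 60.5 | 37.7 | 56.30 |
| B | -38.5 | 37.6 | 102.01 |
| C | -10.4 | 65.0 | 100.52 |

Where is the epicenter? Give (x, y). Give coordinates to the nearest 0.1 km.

(47.6, -17.1)

Circle about each station: (x − 60.5)² + (y − 37.7)² = 56.30²; (x + 38.5)² + (y − 37.6)² = 102.01²; (x + 10.4)² + (y − 65.0)² = 100.52².
Subtracting the A equation from the B and C equations removes the quadratic terms:
-198.0 x − 0.2 y = -9421.88
-141.8 x + 54.6 y = -7682.96
Solving the 2×2 system: x ≈ 47.6, y ≈ -17.1 km.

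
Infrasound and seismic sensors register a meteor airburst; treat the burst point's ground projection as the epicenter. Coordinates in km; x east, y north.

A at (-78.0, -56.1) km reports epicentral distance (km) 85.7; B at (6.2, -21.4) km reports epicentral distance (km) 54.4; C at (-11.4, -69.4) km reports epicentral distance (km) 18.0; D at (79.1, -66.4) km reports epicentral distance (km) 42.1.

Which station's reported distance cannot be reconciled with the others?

D

Solve using three stations at a time. Using A, B, C (subtract circle equations pairwise → linear system) gives (x, y) ≈ (5.4, -75.8).
Distances from that point to each station vs reported:
  A: calculated 85.7 vs reported 85.7 → residual 0.0 km
  B: calculated 54.4 vs reported 54.4 → residual 0.0 km
  C: calculated 18.0 vs reported 18.0 → residual 0.0 km
  D: calculated 74.3 vs reported 42.1 → residual 32.2 km
A, B, C are mutually consistent (residuals ≈ 0); D is off by 32.2 km.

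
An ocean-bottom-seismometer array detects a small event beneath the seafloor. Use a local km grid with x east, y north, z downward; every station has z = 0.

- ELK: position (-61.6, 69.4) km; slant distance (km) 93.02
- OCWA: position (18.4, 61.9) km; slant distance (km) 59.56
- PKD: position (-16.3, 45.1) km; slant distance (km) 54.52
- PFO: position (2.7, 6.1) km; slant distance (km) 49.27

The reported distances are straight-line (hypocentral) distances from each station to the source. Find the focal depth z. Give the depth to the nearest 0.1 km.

45.3 km

Each station gives a sphere (x−x_i)² + (y−y_i)² + z² = d_i² (stations at z=0).
Subtracting the ELK sphere from OCWA and PKD: z² cancels, leaving linear equations in x and y:
160.0 x − 15.0 y = 664.58
90.6 x − 48.6 y = -630.93
Solving: x ≈ 6.508, y ≈ 25.114 km (keep extra digits for the depth step; rounded: 6.5, 25.1).
Then from the ELK sphere: z² = 93.02² − (x + 61.6)² − (y − 69.4)² with x = 6.508, y = 25.114, so z ≈ 45.308 ≈ 45.3 km.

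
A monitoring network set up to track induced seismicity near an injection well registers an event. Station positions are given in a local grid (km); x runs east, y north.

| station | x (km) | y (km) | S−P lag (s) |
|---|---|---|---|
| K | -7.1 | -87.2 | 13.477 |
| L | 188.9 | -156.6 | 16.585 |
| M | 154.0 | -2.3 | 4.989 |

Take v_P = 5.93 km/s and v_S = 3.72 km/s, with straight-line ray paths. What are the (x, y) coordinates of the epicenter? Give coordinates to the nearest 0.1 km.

(105.5, -13.6)

Distance from S−P lag: d = Δt · v_P v_S / (v_P − v_S) = Δt · (5.93·3.72)/(5.93−3.72) ≈ 9.9817·Δt.
So d_K = 134.52, d_L = 165.55, d_M = 49.80 km.
Circle about each station: (x + 7.1)² + (y + 87.2)² = 134.52²; (x − 188.9)² + (y + 156.6)² = 165.55²; (x − 154.0)² + (y + 2.3)² = 49.80².
Subtracting pairs of circle equations eliminates x²+y² and gives linear equations (the radical axes):
392.0 x − 138.8 y = 43241.35
322.2 x + 169.8 y = 31682.63
Solving the 2×2 system: x ≈ 105.5, y ≈ -13.6 km.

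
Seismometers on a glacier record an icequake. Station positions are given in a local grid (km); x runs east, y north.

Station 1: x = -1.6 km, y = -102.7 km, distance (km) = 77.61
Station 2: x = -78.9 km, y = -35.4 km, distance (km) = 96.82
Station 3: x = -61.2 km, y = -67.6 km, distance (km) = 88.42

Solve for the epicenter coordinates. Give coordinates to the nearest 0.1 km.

Circle about each station: (x + 1.6)² + (y + 102.7)² = 77.61²; (x + 78.9)² + (y + 35.4)² = 96.82²; (x + 61.2)² + (y + 67.6)² = 88.42².
Subtracting the Station 1 equation from the Station 2 and Station 3 equations removes the quadratic terms:
-154.6 x + 134.6 y = -6422.28
-119.2 x + 70.2 y = -4029.43
Solving the 2×2 system: x ≈ 17.6, y ≈ -27.5 km.
Check against Station 1 (with the unrounded x, y): √((x + 1.6)²+(y + 102.7)²) = 77.65 ≈ 77.61 km. ✓

(17.6, -27.5)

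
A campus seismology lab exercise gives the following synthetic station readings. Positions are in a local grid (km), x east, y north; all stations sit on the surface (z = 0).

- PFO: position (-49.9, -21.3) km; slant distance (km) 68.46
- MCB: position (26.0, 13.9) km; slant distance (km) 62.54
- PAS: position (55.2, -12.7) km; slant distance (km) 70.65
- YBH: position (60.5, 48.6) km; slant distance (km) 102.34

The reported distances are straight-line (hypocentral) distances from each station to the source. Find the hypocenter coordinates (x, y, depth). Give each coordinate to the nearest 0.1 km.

Each station gives a sphere (x−x_i)² + (y−y_i)² + z² = d_i² (stations at z=0).
Subtracting the PFO sphere from MCB and PAS: z² cancels, leaving linear equations in x and y:
151.8 x + 70.4 y = -1298.97
210.2 x + 17.2 y = -40.02
Solving: x ≈ 1.602, y ≈ -21.906 km (keep extra digits for the depth step; rounded: 1.6, -21.9).
Then from the PFO sphere: z² = 68.46² − (x + 49.9)² − (y + 21.3)² with x = 1.602, y = -21.906, so z ≈ 45.099 ≈ 45.1 km.

x ≈ 1.6 km, y ≈ -21.9 km, depth ≈ 45.1 km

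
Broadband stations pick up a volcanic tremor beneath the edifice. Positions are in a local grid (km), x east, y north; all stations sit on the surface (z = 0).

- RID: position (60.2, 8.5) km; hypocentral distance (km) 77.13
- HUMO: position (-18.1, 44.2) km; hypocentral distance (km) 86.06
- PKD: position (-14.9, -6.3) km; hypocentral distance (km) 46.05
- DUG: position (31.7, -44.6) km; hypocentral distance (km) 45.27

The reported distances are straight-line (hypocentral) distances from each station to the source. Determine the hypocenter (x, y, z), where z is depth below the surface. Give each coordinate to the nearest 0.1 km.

Each station gives a sphere (x−x_i)² + (y−y_i)² + z² = d_i² (stations at z=0).
Subtracting the RID sphere from HUMO and PKD: z² cancels, leaving linear equations in x and y:
-156.6 x + 71.4 y = -2872.33
-150.2 x − 29.6 y = 393.84
Solving: x ≈ 3.705, y ≈ -32.104 km (keep extra digits for the depth step; rounded: 3.7, -32.1).
Then from the RID sphere: z² = 77.13² − (x − 60.2)² − (y − 8.5)² with x = 3.705, y = -32.104, so z ≈ 33.297 ≈ 33.3 km.

(3.7, -32.1, 33.3)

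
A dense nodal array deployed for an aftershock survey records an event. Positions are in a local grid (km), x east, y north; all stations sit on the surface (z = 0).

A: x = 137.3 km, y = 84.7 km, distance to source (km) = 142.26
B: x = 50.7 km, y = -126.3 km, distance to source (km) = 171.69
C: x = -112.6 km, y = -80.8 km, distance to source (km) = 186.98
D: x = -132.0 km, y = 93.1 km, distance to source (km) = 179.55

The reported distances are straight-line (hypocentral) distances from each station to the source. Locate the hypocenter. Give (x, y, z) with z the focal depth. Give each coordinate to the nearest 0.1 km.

Each station gives a sphere (x−x_i)² + (y−y_i)² + z² = d_i² (stations at z=0).
Subtracting the A sphere from B and C: z² cancels, leaving linear equations in x and y:
-173.2 x − 422.0 y = -16742.75
-499.8 x − 331.0 y = -21541.59
Solving: x ≈ 23.106, y ≈ 30.192 km (keep extra digits for the depth step; rounded: 23.1, 30.2).
Then from the A sphere: z² = 142.26² − (x − 137.3)² − (y − 84.7)² with x = 23.106, y = 30.192, so z ≈ 65.012 ≈ 65.0 km.

(23.1, 30.2, 65.0)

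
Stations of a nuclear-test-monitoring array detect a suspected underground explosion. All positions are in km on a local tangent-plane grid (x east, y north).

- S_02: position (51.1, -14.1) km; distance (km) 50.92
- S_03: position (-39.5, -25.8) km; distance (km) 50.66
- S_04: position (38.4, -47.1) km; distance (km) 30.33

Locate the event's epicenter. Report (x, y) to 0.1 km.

Circle about each station: (x − 51.1)² + (y + 14.1)² = 50.92²; (x + 39.5)² + (y + 25.8)² = 50.66²; (x − 38.4)² + (y + 47.1)² = 30.33².
Subtracting pairs of circle equations eliminates x²+y² and gives linear equations (the radical axes):
-181.2 x − 23.4 y = -557.72
-25.4 x − 66.0 y = 2555.89
Solving the 2×2 system: x ≈ 8.5, y ≈ -42.0 km.

x ≈ 8.5 km, y ≈ -42.0 km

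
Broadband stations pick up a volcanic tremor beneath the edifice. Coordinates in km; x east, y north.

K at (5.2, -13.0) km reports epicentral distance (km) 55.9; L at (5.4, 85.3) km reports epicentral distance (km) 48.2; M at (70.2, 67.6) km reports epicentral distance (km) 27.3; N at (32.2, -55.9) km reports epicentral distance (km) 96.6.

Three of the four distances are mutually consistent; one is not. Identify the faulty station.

M

Solve using three stations at a time. Using K, L, N (subtract circle equations pairwise → linear system) gives (x, y) ≈ (22.4, 40.2).
Distances from that point to each station vs reported:
  K: calculated 55.9 vs reported 55.9 → residual 0.0 km
  L: calculated 48.2 vs reported 48.2 → residual 0.0 km
  M: calculated 55.1 vs reported 27.3 → residual 27.8 km
  N: calculated 96.6 vs reported 96.6 → residual 0.0 km
K, L, N are mutually consistent (residuals ≈ 0); M is off by 27.8 km.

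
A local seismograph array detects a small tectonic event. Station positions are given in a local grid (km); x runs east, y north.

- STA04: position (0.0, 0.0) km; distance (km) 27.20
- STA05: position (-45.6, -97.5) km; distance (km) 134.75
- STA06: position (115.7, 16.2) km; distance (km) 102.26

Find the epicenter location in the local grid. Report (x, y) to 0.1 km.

(13.7, 23.5)

Circle about each station: x² + y² = 27.20²; (x + 45.6)² + (y + 97.5)² = 134.75²; (x − 115.7)² + (y − 16.2)² = 102.26².
Subtracting the STA04 equation from the STA05 and STA06 equations removes the quadratic terms:
-91.2 x − 195.0 y = -5832.11
231.4 x + 32.4 y = 3931.66
Solving the 2×2 system: x ≈ 13.7, y ≈ 23.5 km.
Check against STA04 (with the unrounded x, y): √(x²+y²) = 27.20 ≈ 27.20 km. ✓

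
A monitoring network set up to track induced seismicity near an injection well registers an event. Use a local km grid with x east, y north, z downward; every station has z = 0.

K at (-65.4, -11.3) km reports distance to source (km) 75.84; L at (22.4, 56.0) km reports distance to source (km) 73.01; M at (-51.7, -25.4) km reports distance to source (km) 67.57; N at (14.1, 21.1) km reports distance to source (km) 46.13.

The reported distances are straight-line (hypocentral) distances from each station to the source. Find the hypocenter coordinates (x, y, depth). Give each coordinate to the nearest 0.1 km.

Each station gives a sphere (x−x_i)² + (y−y_i)² + z² = d_i² (stations at z=0).
Subtracting the K sphere from L and M: z² cancels, leaving linear equations in x and y:
175.6 x + 134.6 y = -345.84
27.4 x − 28.2 y = 99.20
Solving: x ≈ 0.417, y ≈ -3.113 km (keep extra digits for the depth step; rounded: 0.4, -3.1).
Then from the K sphere: z² = 75.84² − (x + 65.4)² − (y + 11.3)² with x = 0.417, y = -3.113, so z ≈ 36.780 ≈ 36.8 km.

(0.4, -3.1, 36.8)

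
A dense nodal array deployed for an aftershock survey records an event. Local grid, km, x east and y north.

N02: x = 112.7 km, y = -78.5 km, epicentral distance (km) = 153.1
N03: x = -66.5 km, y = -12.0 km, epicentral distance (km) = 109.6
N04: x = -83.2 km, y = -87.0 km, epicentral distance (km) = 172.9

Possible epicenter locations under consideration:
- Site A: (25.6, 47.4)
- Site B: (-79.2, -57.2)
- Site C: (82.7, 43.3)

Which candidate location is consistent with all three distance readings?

For each candidate, compare |candidate − station| to the reported distance:
Site A: residuals N02 0.0, N03 0.0, N04 0.0 → max 0.0 km
Site B: residuals N02 40.0, N03 62.6, N04 142.8 → max 142.8 km
Site C: residuals N02 27.7, N03 49.5, N04 38.1 → max 49.5 km
Only Site A has all residuals ≈ 0.

Site A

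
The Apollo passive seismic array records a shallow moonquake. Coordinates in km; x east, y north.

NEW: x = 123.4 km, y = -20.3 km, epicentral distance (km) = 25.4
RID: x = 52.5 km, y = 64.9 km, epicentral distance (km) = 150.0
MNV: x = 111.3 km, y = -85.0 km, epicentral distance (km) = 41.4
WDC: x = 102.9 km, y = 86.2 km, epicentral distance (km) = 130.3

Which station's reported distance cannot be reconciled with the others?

Solve using three stations at a time. Using NEW, MNV, WDC (subtract circle equations pairwise → linear system) gives (x, y) ≈ (113.5, -43.7).
Distances from that point to each station vs reported:
  NEW: calculated 25.4 vs reported 25.4 → residual 0.0 km
  RID: calculated 124.5 vs reported 150.0 → residual 25.5 km
  MNV: calculated 41.4 vs reported 41.4 → residual 0.0 km
  WDC: calculated 130.3 vs reported 130.3 → residual 0.0 km
NEW, MNV, WDC are mutually consistent (residuals ≈ 0); RID is off by 25.5 km.

RID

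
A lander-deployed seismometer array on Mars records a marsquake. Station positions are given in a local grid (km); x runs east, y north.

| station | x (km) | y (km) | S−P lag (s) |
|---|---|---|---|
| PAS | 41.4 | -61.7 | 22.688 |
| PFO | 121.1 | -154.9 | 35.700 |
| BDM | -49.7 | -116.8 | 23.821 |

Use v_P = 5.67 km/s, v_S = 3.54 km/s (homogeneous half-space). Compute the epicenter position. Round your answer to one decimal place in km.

Distance from S−P lag: d = Δt · v_P v_S / (v_P − v_S) = Δt · (5.67·3.54)/(5.67−3.54) ≈ 9.4234·Δt.
So d_PAS = 213.80, d_PFO = 336.41, d_BDM = 224.47 km.
Circle about each station: (x − 41.4)² + (y + 61.7)² = 213.80²; (x − 121.1)² + (y + 154.9)² = 336.41²; (x + 49.7)² + (y + 116.8)² = 224.47².
Subtracting pairs of circle equations eliminates x²+y² and gives linear equations (the radical axes):
159.4 x − 186.4 y = -34322.88
-182.2 x − 110.2 y = 5915.14
Solving the 2×2 system: x ≈ -94.8, y ≈ 103.1 km.

x ≈ -94.8 km, y ≈ 103.1 km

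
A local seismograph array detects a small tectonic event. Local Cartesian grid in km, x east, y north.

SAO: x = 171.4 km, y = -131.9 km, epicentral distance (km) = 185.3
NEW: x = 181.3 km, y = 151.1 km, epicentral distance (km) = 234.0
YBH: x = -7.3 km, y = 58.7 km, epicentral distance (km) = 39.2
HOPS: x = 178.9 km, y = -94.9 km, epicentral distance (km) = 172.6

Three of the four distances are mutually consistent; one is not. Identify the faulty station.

YBH

Solve using three stations at a time. Using SAO, NEW, HOPS (subtract circle equations pairwise → linear system) gives (x, y) ≈ (22.9, -21.1).
Distances from that point to each station vs reported:
  SAO: calculated 185.3 vs reported 185.3 → residual 0.0 km
  NEW: calculated 234.0 vs reported 234.0 → residual 0.0 km
  YBH: calculated 85.3 vs reported 39.2 → residual 46.1 km
  HOPS: calculated 172.6 vs reported 172.6 → residual 0.0 km
SAO, NEW, HOPS are mutually consistent (residuals ≈ 0); YBH is off by 46.1 km.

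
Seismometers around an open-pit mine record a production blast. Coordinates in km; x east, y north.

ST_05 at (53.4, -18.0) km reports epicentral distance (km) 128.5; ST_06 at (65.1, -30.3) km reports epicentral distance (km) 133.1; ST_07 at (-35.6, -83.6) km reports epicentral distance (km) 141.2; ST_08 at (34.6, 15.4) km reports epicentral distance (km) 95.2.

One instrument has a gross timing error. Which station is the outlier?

Solve using three stations at a time. Using ST_05, ST_07, ST_08 (subtract circle equations pairwise → linear system) gives (x, y) ≈ (-51.1, 56.7).
Distances from that point to each station vs reported:
  ST_05: calculated 128.4 vs reported 128.5 → residual 0.1 km
  ST_06: calculated 145.1 vs reported 133.1 → residual 12.0 km
  ST_07: calculated 141.1 vs reported 141.2 → residual 0.1 km
  ST_08: calculated 95.1 vs reported 95.2 → residual 0.1 km
ST_05, ST_07, ST_08 are mutually consistent (residuals ≈ 0); ST_06 is off by 12.0 km.

ST_06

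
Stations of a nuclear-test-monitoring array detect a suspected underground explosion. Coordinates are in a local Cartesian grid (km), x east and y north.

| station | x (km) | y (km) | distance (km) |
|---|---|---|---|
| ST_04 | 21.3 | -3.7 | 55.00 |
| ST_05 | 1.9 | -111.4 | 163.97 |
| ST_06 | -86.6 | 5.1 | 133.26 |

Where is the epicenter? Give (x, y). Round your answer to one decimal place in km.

x ≈ 39.5 km, y ≈ 48.2 km

Circle about each station: (x − 21.3)² + (y + 3.7)² = 55.00²; (x − 1.9)² + (y + 111.4)² = 163.97²; (x + 86.6)² + (y − 5.1)² = 133.26².
Subtracting the ST_04 equation from the ST_05 and ST_06 equations removes the quadratic terms:
-38.8 x − 215.4 y = -11914.97
-215.8 x + 17.6 y = -7675.04
Solving the 2×2 system: x ≈ 39.5, y ≈ 48.2 km.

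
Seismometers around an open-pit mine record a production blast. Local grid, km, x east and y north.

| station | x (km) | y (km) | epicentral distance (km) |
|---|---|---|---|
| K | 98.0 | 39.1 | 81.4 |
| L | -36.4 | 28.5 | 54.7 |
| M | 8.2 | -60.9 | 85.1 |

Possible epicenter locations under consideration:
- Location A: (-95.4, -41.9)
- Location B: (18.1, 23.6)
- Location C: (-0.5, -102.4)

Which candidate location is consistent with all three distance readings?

For each candidate, compare |candidate − station| to the reported distance:
Location A: residuals K 128.3, L 37.2, M 20.2 → max 128.3 km
Location B: residuals K 0.0, L 0.0, M 0.0 → max 0.0 km
Location C: residuals K 91.0, L 81.0, M 42.7 → max 91.0 km
Only Location B has all residuals ≈ 0.

Location B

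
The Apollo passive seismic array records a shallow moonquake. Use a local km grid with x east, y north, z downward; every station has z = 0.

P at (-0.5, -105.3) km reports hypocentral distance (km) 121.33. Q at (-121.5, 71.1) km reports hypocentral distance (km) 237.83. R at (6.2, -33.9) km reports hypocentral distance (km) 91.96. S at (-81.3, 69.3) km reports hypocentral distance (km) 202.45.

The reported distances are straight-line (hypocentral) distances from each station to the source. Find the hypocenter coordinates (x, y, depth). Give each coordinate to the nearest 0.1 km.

Each station gives a sphere (x−x_i)² + (y−y_i)² + z² = d_i² (stations at z=0).
Subtracting the P sphere from Q and R: z² cancels, leaving linear equations in x and y:
-242.0 x + 352.8 y = -33113.02
13.4 x + 142.8 y = -3636.36
Solving: x ≈ 87.708, y ≈ -33.695 km (keep extra digits for the depth step; rounded: 87.7, -33.7).
Then from the P sphere: z² = 121.33² − (x + 0.5)² − (y + 105.3)² with x = 87.708, y = -33.695, so z ≈ 42.580 ≈ 42.6 km.

x ≈ 87.7 km, y ≈ -33.7 km, depth ≈ 42.6 km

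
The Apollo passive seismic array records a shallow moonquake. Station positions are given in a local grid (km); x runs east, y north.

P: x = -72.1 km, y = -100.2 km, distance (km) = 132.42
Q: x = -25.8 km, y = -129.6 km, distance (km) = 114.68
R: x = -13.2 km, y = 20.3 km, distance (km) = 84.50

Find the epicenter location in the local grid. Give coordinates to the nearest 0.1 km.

(45.9, -40.1)

Circle about each station: (x + 72.1)² + (y + 100.2)² = 132.42²; (x + 25.8)² + (y + 129.6)² = 114.68²; (x + 13.2)² + (y − 20.3)² = 84.50².
Subtracting the P equation from the Q and R equations removes the quadratic terms:
92.6 x − 58.8 y = 6606.90
117.8 x + 241.0 y = -4257.31
Solving the 2×2 system: x ≈ 45.9, y ≈ -40.1 km.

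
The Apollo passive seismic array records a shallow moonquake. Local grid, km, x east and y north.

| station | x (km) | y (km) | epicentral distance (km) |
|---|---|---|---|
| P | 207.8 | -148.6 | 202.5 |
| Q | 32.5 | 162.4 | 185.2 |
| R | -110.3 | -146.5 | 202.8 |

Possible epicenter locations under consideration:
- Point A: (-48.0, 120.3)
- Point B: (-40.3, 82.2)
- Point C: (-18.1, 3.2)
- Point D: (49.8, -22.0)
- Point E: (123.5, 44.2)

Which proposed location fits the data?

For each candidate, compare |candidate − station| to the reported distance:
Point A: residuals P 168.6, Q 94.4, R 71.2 → max 168.6 km
Point B: residuals P 136.4, Q 76.9, R 36.4 → max 136.4 km
Point C: residuals P 69.7, Q 18.2, R 27.0 → max 69.7 km
Point D: residuals P 0.0, Q 0.0, R 0.0 → max 0.0 km
Point E: residuals P 7.9, Q 36.0, R 98.9 → max 98.9 km
Only Point D has all residuals ≈ 0.

Point D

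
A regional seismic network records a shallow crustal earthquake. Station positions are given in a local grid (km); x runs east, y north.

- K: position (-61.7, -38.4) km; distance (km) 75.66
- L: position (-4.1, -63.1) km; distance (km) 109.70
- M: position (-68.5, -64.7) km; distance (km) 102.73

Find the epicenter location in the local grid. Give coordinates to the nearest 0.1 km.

(-50.3, 36.4)

Circle about each station: (x + 61.7)² + (y + 38.4)² = 75.66²; (x + 4.1)² + (y + 63.1)² = 109.70²; (x + 68.5)² + (y + 64.7)² = 102.73².
Subtracting pairs of circle equations eliminates x²+y² and gives linear equations (the radical axes):
115.2 x − 49.4 y = -7592.68
-13.6 x − 52.6 y = -1232.13
Solving the 2×2 system: x ≈ -50.3, y ≈ 36.4 km.
Check against K (with the unrounded x, y): √((x + 61.7)²+(y + 38.4)²) = 75.69 ≈ 75.66 km. ✓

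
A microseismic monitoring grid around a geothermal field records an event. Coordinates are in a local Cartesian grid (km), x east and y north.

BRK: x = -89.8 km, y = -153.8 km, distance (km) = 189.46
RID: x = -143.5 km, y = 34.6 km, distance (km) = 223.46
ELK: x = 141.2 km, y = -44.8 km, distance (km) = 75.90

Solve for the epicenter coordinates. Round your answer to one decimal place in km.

x ≈ 65.3 km, y ≈ -45.0 km

Circle about each station: (x + 89.8)² + (y + 153.8)² = 189.46²; (x + 143.5)² + (y − 34.6)² = 223.46²; (x − 141.2)² + (y + 44.8)² = 75.90².
Subtracting the BRK equation from the RID and ELK equations removes the quadratic terms:
-107.4 x + 376.8 y = -23968.35
462.0 x + 218.0 y = 20360.28
Solving the 2×2 system: x ≈ 65.3, y ≈ -45.0 km.
Check against BRK (with the unrounded x, y): √((x + 89.8)²+(y + 153.8)²) = 189.46 ≈ 189.46 km. ✓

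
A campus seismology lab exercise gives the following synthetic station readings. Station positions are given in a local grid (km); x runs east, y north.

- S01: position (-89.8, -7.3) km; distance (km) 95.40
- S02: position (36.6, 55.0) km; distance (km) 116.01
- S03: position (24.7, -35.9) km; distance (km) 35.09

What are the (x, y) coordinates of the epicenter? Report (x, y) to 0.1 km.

Circle about each station: (x + 89.8)² + (y + 7.3)² = 95.40²; (x − 36.6)² + (y − 55.0)² = 116.01²; (x − 24.7)² + (y + 35.9)² = 35.09².
Subtracting pairs of circle equations eliminates x²+y² and gives linear equations (the radical axes):
252.8 x + 124.6 y = -8109.93
229.0 x − 57.2 y = 1651.42
Solving the 2×2 system: x ≈ -6.0, y ≈ -52.9 km.

-6.0 km east, -52.9 km north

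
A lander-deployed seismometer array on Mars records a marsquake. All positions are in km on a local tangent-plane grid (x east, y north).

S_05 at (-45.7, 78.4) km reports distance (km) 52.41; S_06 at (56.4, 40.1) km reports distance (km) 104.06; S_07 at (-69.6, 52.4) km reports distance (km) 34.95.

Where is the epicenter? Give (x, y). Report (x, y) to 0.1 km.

Circle about each station: (x + 45.7)² + (y − 78.4)² = 52.41²; (x − 56.4)² + (y − 40.1)² = 104.06²; (x + 69.6)² + (y − 52.4)² = 34.95².
Subtracting pairs of circle equations eliminates x²+y² and gives linear equations (the radical axes):
204.2 x − 76.6 y = -11527.76
-47.8 x − 52.0 y = 880.18
Solving the 2×2 system: x ≈ -46.7, y ≈ 26.0 km.

(-46.7, 26.0)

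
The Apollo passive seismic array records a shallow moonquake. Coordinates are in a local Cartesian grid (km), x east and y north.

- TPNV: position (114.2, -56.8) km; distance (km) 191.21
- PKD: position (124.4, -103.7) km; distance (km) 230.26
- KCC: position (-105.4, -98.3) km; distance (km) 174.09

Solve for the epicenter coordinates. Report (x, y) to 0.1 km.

x ≈ -36.1 km, y ≈ 61.4 km

Circle about each station: (x − 114.2)² + (y + 56.8)² = 191.21²; (x − 124.4)² + (y + 103.7)² = 230.26²; (x + 105.4)² + (y + 98.3)² = 174.09².
Subtracting the TPNV equation from the PKD and KCC equations removes the quadratic terms:
20.4 x − 93.8 y = -6497.23
-439.2 x − 83.0 y = 10758.11
Solving the 2×2 system: x ≈ -36.1, y ≈ 61.4 km.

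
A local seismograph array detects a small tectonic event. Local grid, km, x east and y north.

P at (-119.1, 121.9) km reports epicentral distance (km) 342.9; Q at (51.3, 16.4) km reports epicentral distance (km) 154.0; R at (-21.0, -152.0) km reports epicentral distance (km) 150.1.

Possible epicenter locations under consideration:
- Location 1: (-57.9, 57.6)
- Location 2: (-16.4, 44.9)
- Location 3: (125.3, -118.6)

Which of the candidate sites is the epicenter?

Location 3

For each candidate, compare |candidate − station| to the reported distance:
Location 1: residuals P 254.1, Q 37.3, R 62.7 → max 254.1 km
Location 2: residuals P 214.5, Q 80.5, R 46.9 → max 214.5 km
Location 3: residuals P 0.0, Q 0.0, R 0.0 → max 0.0 km
Only Location 3 has all residuals ≈ 0.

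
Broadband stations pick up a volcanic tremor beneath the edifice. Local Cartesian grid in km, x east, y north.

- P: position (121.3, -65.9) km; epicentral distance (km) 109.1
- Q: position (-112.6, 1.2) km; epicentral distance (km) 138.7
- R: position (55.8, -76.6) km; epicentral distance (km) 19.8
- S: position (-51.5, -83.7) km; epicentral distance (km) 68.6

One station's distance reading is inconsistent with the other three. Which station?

Solve using three stations at a time. Using P, Q, S (subtract circle equations pairwise → linear system) gives (x, y) ≈ (12.4, -58.8).
Distances from that point to each station vs reported:
  P: calculated 109.1 vs reported 109.1 → residual 0.0 km
  Q: calculated 138.7 vs reported 138.7 → residual 0.0 km
  R: calculated 46.9 vs reported 19.8 → residual 27.1 km
  S: calculated 68.6 vs reported 68.6 → residual 0.0 km
P, Q, S are mutually consistent (residuals ≈ 0); R is off by 27.1 km.

R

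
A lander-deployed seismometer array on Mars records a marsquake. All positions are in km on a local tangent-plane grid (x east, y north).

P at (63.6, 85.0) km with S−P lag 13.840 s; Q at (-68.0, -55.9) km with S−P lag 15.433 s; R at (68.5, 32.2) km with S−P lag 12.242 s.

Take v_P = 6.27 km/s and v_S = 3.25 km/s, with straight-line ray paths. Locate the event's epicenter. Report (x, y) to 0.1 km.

Distance from S−P lag: d = Δt · v_P v_S / (v_P − v_S) = Δt · (6.27·3.25)/(6.27−3.25) ≈ 6.7475·Δt.
So d_P = 93.39, d_Q = 104.13, d_R = 82.60 km.
Circle about each station: (x − 63.6)² + (y − 85.0)² = 93.39²; (x + 68.0)² + (y + 55.9)² = 104.13²; (x − 68.5)² + (y − 32.2)² = 82.60².
Subtracting pairs of circle equations eliminates x²+y² and gives linear equations (the radical axes):
-263.2 x − 281.8 y = -5642.51
9.8 x − 105.6 y = -3641.94
Solving the 2×2 system: x ≈ -14.1, y ≈ 33.2 km.

(-14.1, 33.2)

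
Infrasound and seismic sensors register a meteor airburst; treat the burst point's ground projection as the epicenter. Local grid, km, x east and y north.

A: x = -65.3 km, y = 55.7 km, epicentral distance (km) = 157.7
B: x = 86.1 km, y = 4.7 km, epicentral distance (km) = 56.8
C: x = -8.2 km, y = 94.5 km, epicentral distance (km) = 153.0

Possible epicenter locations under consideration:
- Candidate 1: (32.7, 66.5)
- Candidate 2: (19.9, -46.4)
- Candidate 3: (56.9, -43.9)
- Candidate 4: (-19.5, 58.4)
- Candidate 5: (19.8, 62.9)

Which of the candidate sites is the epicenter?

Candidate 3

For each candidate, compare |candidate − station| to the reported distance:
Candidate 1: residuals A 59.1, B 24.9, C 103.4 → max 103.4 km
Candidate 2: residuals A 24.7, B 26.8, C 9.3 → max 26.8 km
Candidate 3: residuals A 0.1, B 0.1, C 0.1 → max 0.1 km
Candidate 4: residuals A 111.8, B 61.7, C 115.2 → max 115.2 km
Candidate 5: residuals A 72.3, B 31.4, C 110.8 → max 110.8 km
Only Candidate 3 has all residuals ≈ 0.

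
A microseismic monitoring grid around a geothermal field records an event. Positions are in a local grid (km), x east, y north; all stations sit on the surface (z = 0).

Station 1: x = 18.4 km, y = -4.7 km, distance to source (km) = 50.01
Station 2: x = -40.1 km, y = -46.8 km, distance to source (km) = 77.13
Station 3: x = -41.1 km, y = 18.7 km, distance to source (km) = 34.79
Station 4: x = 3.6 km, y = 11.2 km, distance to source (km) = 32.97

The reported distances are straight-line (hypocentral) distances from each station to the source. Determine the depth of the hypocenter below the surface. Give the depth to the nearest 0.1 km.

Each station gives a sphere (x−x_i)² + (y−y_i)² + z² = d_i² (stations at z=0).
Subtracting the Station 1 sphere from Station 2 and Station 3: z² cancels, leaving linear equations in x and y:
-117.0 x − 84.2 y = -10.44
-119.0 x + 46.8 y = 2968.91
Solving: x ≈ -16.101, y ≈ 22.497 km (keep extra digits for the depth step; rounded: -16.1, 22.5).
Then from the Station 1 sphere: z² = 50.01² − (x − 18.4)² − (y + 4.7)² with x = -16.101, y = 22.497, so z ≈ 23.896 ≈ 23.9 km.
Check against Station 4 (with the unrounded solution): distance 32.97 ≈ 32.97 km. ✓

z ≈ 23.9 km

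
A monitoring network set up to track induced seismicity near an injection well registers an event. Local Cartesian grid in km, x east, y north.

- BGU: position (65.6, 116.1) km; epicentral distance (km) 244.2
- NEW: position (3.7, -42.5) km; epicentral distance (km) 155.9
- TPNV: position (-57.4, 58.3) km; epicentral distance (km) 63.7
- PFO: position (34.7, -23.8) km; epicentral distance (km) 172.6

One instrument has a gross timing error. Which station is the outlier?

Solve using three stations at a time. Using NEW, TPNV, PFO (subtract circle equations pairwise → linear system) gives (x, y) ≈ (-120.4, 51.6).
Distances from that point to each station vs reported:
  BGU: calculated 196.9 vs reported 244.2 → residual 47.3 km
  NEW: calculated 155.8 vs reported 155.9 → residual 0.1 km
  TPNV: calculated 63.4 vs reported 63.7 → residual 0.3 km
  PFO: calculated 172.5 vs reported 172.6 → residual 0.1 km
NEW, TPNV, PFO are mutually consistent (residuals ≈ 0); BGU is off by 47.3 km.

BGU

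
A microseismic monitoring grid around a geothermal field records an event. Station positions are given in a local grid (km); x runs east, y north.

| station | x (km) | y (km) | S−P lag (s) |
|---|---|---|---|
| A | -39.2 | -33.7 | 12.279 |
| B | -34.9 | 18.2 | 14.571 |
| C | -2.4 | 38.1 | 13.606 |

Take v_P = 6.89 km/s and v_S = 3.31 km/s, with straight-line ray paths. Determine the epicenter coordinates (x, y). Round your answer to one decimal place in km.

x ≈ 38.9 km, y ≈ -38.1 km

Distance from S−P lag: d = Δt · v_P v_S / (v_P − v_S) = Δt · (6.89·3.31)/(6.89−3.31) ≈ 6.3704·Δt.
So d_A = 78.22, d_B = 92.82, d_C = 86.68 km.
Circle about each station: (x + 39.2)² + (y + 33.7)² = 78.22²; (x + 34.9)² + (y − 18.2)² = 92.82²; (x + 2.4)² + (y − 38.1)² = 86.68².
Subtracting pairs of circle equations eliminates x²+y² and gives linear equations (the radical axes):
8.6 x + 103.8 y = -3620.26
73.6 x + 143.6 y = -2610.01
Solving the 2×2 system: x ≈ 38.9, y ≈ -38.1 km.
Check against A (with the unrounded x, y): √((x + 39.2)²+(y + 33.7)²) = 78.19 ≈ 78.22 km. ✓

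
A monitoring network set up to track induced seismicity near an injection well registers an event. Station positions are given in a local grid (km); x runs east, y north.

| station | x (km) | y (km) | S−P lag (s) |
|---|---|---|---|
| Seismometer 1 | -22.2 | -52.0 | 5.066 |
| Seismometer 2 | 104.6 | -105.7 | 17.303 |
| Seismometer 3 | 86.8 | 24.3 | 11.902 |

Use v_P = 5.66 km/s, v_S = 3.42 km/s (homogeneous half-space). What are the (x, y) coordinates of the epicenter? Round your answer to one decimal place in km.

Distance from S−P lag: d = Δt · v_P v_S / (v_P − v_S) = Δt · (5.66·3.42)/(5.66−3.42) ≈ 8.6416·Δt.
So d_Seismometer 1 = 43.78, d_Seismometer 2 = 149.53, d_Seismometer 3 = 102.85 km.
Circle about each station: (x + 22.2)² + (y + 52.0)² = 43.78²; (x − 104.6)² + (y + 105.7)² = 149.53²; (x − 86.8)² + (y − 24.3)² = 102.85².
Subtracting the Seismometer 1 equation from the Seismometer 2 and Seismometer 3 equations removes the quadratic terms:
253.6 x − 107.4 y = -1525.72
218.0 x + 152.6 y = -3733.54
Solving the 2×2 system: x ≈ -10.2, y ≈ -9.9 km.

(-10.2, -9.9)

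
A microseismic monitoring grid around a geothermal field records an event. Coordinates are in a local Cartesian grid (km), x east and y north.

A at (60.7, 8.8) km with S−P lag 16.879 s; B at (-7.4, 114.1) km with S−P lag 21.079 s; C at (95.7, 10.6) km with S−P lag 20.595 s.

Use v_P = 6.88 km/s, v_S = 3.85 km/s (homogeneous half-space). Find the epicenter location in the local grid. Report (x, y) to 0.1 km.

x ≈ -70.3 km, y ≈ -59.1 km

Distance from S−P lag: d = Δt · v_P v_S / (v_P − v_S) = Δt · (6.88·3.85)/(6.88−3.85) ≈ 8.7419·Δt.
So d_A = 147.55, d_B = 184.27, d_C = 180.04 km.
Circle about each station: (x − 60.7)² + (y − 8.8)² = 147.55²; (x + 7.4)² + (y − 114.1)² = 184.27²; (x − 95.7)² + (y − 10.6)² = 180.04².
Subtracting pairs of circle equations eliminates x²+y² and gives linear equations (the radical axes):
-136.2 x + 210.6 y = -2872.79
70.0 x + 3.6 y = -5134.48
Solving the 2×2 system: x ≈ -70.3, y ≈ -59.1 km.
Check against A (with the unrounded x, y): √((x − 60.7)²+(y − 8.8)²) = 147.57 ≈ 147.55 km. ✓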